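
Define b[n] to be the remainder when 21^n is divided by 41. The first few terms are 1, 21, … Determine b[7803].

36

b[0] = 1,  b[1] = 21,  b[2] = 31,  b[3] = 36,  b[4] = 18,  b[5] = 9,  b[6] = 25,  b[7] = 33,  b[8] = 37,  b[9] = 39,  b[10] = 40,  b[11] = 20,  b[12] = 10,  b[13] = 5,  b[14] = 23,  b[15] = 32,  b[16] = 16,  b[17] = 8,  b[18] = 4,  b[19] = 2,  b[20] = 1.
The sequence repeats with period 20.
So b[7803] = b[0 + ((7803-0) mod 20)] = b[3] = 36.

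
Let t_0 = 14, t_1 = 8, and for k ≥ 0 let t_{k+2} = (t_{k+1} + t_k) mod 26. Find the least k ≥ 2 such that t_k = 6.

We have t_0 = 14, t_1 = 8, t_2 = 22, t_3 = 4, t_4 = 0, t_5 = 4, t_6 = 4, t_7 = 8, t_8 = 12, t_9 = 20, t_{10} = 6, t_{11} = 0, t_{12} = 6, t_{13} = 6, t_{14} = 12, t_{15} = 18, t_{16} = 4, t_{17} = 22, t_{18} = 0, t_{19} = 22, t_{20} = 22, t_{21} = 18, t_{22} = 14, t_{23} = 6, t_{24} = 20, t_{25} = 0, t_{26} = 20, t_{27} = 20, t_{28} = 14, t_{29} = 8.
Since (t_{28}, t_{29}) = (t_0, t_1) = (14, 8) (two consecutive terms determine the rest), the sequence is periodic with period 28.
The value 6 first appears (with k ≥ 2) at t_{10}.

10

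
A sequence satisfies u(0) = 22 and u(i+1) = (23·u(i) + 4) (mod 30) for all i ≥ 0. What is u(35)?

We have u(0) = 22; u(1) = 0; u(2) = 4; u(3) = 6; u(4) = 22.
The sequence repeats with period 4.
(35 - 0) mod 4 = 3, so u(35) = u(3) = 6.

6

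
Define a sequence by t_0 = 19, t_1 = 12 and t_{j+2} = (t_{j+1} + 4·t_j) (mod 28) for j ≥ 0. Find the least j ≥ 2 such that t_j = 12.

4

t_0 = 19,  t_1 = 12,  t_2 = 4,  t_3 = 24,  t_4 = 12,  t_5 = 24,  t_6 = 16,  t_7 = 0,  t_8 = 8,  t_9 = 8,  t_{10} = 12,  t_{11} = 16,  t_{12} = 8,  t_{13} = 16,  t_{14} = 20,  t_{15} = 0,  t_{16} = 24,  t_{17} = 24,  t_{18} = 8,  t_{19} = 20,  t_{20} = 24,  t_{21} = 20,  t_{22} = 4,  t_{23} = 0,  t_{24} = 16,  t_{25} = 16,  t_{26} = 24,  t_{27} = 4,  t_{28} = 16,  t_{29} = 4,  t_{30} = 12,  t_{31} = 0,  t_{32} = 20,  t_{33} = 20,  t_{34} = 16,  t_{35} = 12,  t_{36} = 20,  t_{37} = 12,  t_{38} = 8,  t_{39} = 0,  t_{40} = 4,  t_{41} = 4,  t_{42} = 20,  t_{43} = 8,  t_{44} = 4,  t_{45} = 8,  t_{46} = 24,  t_{47} = 0,  t_{48} = 12,  t_{49} = 12,  t_{50} = 4.
Since (t_{49}, t_{50}) = (t_1, t_2) = (12, 4) (two consecutive terms determine the rest), the sequence is eventually periodic: after a pre-period of length 1 it cycles with period 48.
The value 12 first appears (with j ≥ 2) at t_4.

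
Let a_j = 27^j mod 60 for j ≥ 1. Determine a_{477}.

27

a_1 = 27, a_2 = 9, a_3 = 3, a_4 = 21, a_5 = 27.
Since a_5 = a_1 = 27, the sequence is periodic with period 4.
So a_{477} = a_{1 + ((477-1) mod 4)} = a_1 = 27.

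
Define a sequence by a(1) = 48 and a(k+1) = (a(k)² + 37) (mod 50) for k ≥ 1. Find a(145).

48

Listing terms: a(1) = 48, a(2) = 41, a(3) = 18, a(4) = 11, a(5) = 8, a(6) = 1, a(7) = 38, a(8) = 31, a(9) = 48.
Since a(9) = a(1) = 48, the sequence is periodic with period 8.
(145 - 1) mod 8 = 0, so a(145) = a(1) = 48.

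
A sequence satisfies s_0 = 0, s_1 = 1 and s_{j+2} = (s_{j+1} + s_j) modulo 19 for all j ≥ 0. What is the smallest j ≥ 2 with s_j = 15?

Listing terms: s_0 = 0, s_1 = 1, s_2 = 1, s_3 = 2, s_4 = 3, s_5 = 5, s_6 = 8, s_7 = 13, s_8 = 2, s_9 = 15, s_{10} = 17, s_{11} = 13, s_{12} = 11, s_{13} = 5, s_{14} = 16, s_{15} = 2, s_{16} = 18, s_{17} = 1, s_{18} = 0, s_{19} = 1.
The sequence repeats with period 18.
The value 15 first appears (with j ≥ 2) at s_9.

9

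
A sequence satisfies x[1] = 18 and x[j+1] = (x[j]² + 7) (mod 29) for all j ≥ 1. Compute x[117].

x[1] = 18,  x[2] = 12,  x[3] = 6,  x[4] = 14,  x[5] = 0,  x[6] = 7,  x[7] = 27,  x[8] = 11,  x[9] = 12.
Since x[9] = x[2] = 12, the sequence is eventually periodic: after a pre-period of length 1 it cycles with period 7.
For j ≥ 2, x[j] depends only on (j - 2) mod 7. (117 - 2) mod 7 = 3, so x[117] = x[5] = 0.

0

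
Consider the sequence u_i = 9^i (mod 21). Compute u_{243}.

Listing terms: u_1 = 9,  u_2 = 18,  u_3 = 15,  u_4 = 9.
The sequence repeats with period 3.
(243 - 1) mod 3 = 2, so u_{243} = u_3 = 15.

15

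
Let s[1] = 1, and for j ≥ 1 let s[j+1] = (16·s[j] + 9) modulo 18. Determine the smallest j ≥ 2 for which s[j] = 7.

Listing terms: s[1] = 1, s[2] = 7, s[3] = 13, s[4] = 1.
Since s[4] = s[1] = 1, the sequence is periodic with period 3.
The value 7 first appears (with j ≥ 2) at s[2].

2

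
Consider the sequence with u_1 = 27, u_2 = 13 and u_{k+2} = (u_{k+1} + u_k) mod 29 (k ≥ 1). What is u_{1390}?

u_1 = 27,  u_2 = 13,  u_3 = 11,  u_4 = 24,  u_5 = 6,  u_6 = 1,  u_7 = 7,  u_8 = 8,  u_9 = 15,  u_{10} = 23,  u_{11} = 9,  u_{12} = 3,  u_{13} = 12,  u_{14} = 15,  u_{15} = 27,  u_{16} = 13.
Since (u_{15}, u_{16}) = (u_1, u_2) = (27, 13) (two consecutive terms determine the rest), the sequence is periodic with period 14.
(1390 - 1) mod 14 = 3, so u_{1390} = u_4 = 24.

24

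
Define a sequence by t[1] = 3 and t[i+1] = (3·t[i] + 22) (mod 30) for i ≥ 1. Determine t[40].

We have t[1] = 3; t[2] = 1; t[3] = 25; t[4] = 7; t[5] = 13; t[6] = 1.
Since t[6] = t[2] = 1, the sequence is eventually periodic: after a pre-period of length 1 it cycles with period 4.
For i ≥ 2, t[i] depends only on (i - 2) mod 4. (40 - 2) mod 4 = 2, so t[40] = t[4] = 7.

7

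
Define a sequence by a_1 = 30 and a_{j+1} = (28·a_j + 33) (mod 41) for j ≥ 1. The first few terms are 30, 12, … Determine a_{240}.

16

a_1 = 30; a_2 = 12; a_3 = 0; a_4 = 33; a_5 = 14; a_6 = 15; a_7 = 2; a_8 = 7; a_9 = 24; a_{10} = 8; a_{11} = 11; a_{12} = 13; a_{13} = 28; a_{14} = 38; a_{15} = 31; a_{16} = 40; a_{17} = 5; a_{18} = 9; a_{19} = 39; a_{20} = 18; a_{21} = 4; a_{22} = 22; a_{23} = 34; a_{24} = 1; a_{25} = 20; a_{26} = 19; a_{27} = 32; a_{28} = 27; a_{29} = 10; a_{30} = 26; a_{31} = 23; a_{32} = 21; a_{33} = 6; a_{34} = 37; a_{35} = 3; a_{36} = 35; a_{37} = 29; a_{38} = 25; a_{39} = 36; a_{40} = 16; a_{41} = 30.
The sequence repeats with period 40.
So a_{240} = a_{1 + ((240-1) mod 40)} = a_{40} = 16.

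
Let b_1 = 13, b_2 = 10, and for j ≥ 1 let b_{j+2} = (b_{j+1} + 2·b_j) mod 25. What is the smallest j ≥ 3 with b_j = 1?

8

Computing terms: b_1 = 13, b_2 = 10, b_3 = 11, b_4 = 6, b_5 = 3, b_6 = 15, b_7 = 21, b_8 = 1, b_9 = 18, b_{10} = 20, b_{11} = 6, b_{12} = 21, b_{13} = 8, b_{14} = 0, b_{15} = 16, b_{16} = 16, b_{17} = 23, b_{18} = 5, b_{19} = 1, b_{20} = 11, b_{21} = 13, b_{22} = 10.
Since (b_{21}, b_{22}) = (b_1, b_2) = (13, 10) (two consecutive terms determine the rest), the sequence is periodic with period 20.
The value 1 first appears (with j ≥ 3) at b_8.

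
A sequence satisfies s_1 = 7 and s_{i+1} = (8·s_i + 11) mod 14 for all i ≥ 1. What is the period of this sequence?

Listing terms: s_1 = 7; s_2 = 11; s_3 = 1; s_4 = 5; s_5 = 9; s_6 = 13; s_7 = 3; s_8 = 7.
Since s_8 = s_1 = 7, the sequence is periodic with period 7.

7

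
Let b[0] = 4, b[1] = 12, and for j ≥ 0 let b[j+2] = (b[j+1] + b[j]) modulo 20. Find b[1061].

We have b[0] = 4,  b[1] = 12,  b[2] = 16,  b[3] = 8,  b[4] = 4,  b[5] = 12.
Since (b[4], b[5]) = (b[0], b[1]) = (4, 12) (two consecutive terms determine the rest), the sequence is periodic with period 4.
So b[1061] = b[0 + ((1061-0) mod 4)] = b[1] = 12.

12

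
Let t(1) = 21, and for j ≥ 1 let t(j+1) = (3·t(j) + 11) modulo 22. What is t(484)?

6

t(1) = 21,  t(2) = 8,  t(3) = 13,  t(4) = 6,  t(5) = 7,  t(6) = 10,  t(7) = 19,  t(8) = 2,  t(9) = 17,  t(10) = 18,  t(11) = 21.
Since t(11) = t(1) = 21, the sequence is periodic with period 10.
So t(484) = t(1 + ((484-1) mod 10)) = t(4) = 6.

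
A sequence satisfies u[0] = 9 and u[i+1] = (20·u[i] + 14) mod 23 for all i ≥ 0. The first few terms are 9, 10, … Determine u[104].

6

Listing terms: u[0] = 9; u[1] = 10; u[2] = 7; u[3] = 16; u[4] = 12; u[5] = 1; u[6] = 11; u[7] = 4; u[8] = 2; u[9] = 8; u[10] = 13; u[11] = 21; u[12] = 20; u[13] = 0; u[14] = 14; u[15] = 18; u[16] = 6; u[17] = 19; u[18] = 3; u[19] = 5; u[20] = 22; u[21] = 17; u[22] = 9.
The sequence repeats with period 22.
(104 - 0) mod 22 = 16, so u[104] = u[16] = 6.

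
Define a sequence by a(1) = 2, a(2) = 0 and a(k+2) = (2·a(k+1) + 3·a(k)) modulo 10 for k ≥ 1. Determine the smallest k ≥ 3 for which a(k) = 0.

6

Listing terms: a(1) = 2; a(2) = 0; a(3) = 6; a(4) = 2; a(5) = 2; a(6) = 0.
Since (a(5), a(6)) = (a(1), a(2)) = (2, 0) (two consecutive terms determine the rest), the sequence is periodic with period 4.
The value 0 next appears (with k ≥ 3) at a(6).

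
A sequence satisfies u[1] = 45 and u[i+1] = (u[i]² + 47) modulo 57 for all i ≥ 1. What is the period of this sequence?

6

Listing terms: u[1] = 45; u[2] = 20; u[3] = 48; u[4] = 14; u[5] = 15; u[6] = 44; u[7] = 45.
Since u[7] = u[1] = 45, the sequence is periodic with period 6.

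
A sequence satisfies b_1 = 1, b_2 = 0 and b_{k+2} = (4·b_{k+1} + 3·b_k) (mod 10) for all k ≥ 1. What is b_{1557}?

Listing terms: b_1 = 1, b_2 = 0, b_3 = 3, b_4 = 2, b_5 = 7, b_6 = 4, b_7 = 7, b_8 = 0, b_9 = 1, b_{10} = 4, b_{11} = 9, b_{12} = 8, b_{13} = 9, b_{14} = 0, b_{15} = 7, b_{16} = 8, b_{17} = 3, b_{18} = 6, b_{19} = 3, b_{20} = 0, b_{21} = 9, b_{22} = 6, b_{23} = 1, b_{24} = 2, b_{25} = 1, b_{26} = 0.
The sequence repeats with period 24.
(1557 - 1) mod 24 = 20, so b_{1557} = b_{21} = 9.

9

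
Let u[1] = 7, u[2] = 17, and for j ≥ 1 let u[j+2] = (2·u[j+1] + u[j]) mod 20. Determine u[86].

17

We have u[1] = 7,  u[2] = 17,  u[3] = 1,  u[4] = 19,  u[5] = 19,  u[6] = 17,  u[7] = 13,  u[8] = 3,  u[9] = 19,  u[10] = 1,  u[11] = 1,  u[12] = 3,  u[13] = 7,  u[14] = 17.
The sequence repeats with period 12.
So u[86] = u[1 + ((86-1) mod 12)] = u[2] = 17.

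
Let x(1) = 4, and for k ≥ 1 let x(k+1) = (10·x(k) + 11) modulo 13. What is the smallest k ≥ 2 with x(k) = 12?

x(1) = 4,  x(2) = 12,  x(3) = 1,  x(4) = 8,  x(5) = 0,  x(6) = 11,  x(7) = 4.
Since x(7) = x(1) = 4, the sequence is periodic with period 6.
The value 12 first appears (with k ≥ 2) at x(2).

2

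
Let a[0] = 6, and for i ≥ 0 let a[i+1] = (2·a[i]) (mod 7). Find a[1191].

6

Listing terms: a[0] = 6,  a[1] = 5,  a[2] = 3,  a[3] = 6.
The sequence repeats with period 3.
So a[1191] = a[0 + ((1191-0) mod 3)] = a[0] = 6.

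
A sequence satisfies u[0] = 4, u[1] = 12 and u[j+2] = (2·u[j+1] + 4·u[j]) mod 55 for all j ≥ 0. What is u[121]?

12

Computing terms: u[0] = 4, u[1] = 12, u[2] = 40, u[3] = 18, u[4] = 31, u[5] = 24, u[6] = 7, u[7] = 0, u[8] = 28, u[9] = 1, u[10] = 4, u[11] = 12.
Since (u[10], u[11]) = (u[0], u[1]) = (4, 12) (two consecutive terms determine the rest), the sequence is periodic with period 10.
(121 - 0) mod 10 = 1, so u[121] = u[1] = 12.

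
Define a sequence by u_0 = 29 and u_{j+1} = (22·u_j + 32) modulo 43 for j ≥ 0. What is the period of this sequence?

Computing terms: u_0 = 29, u_1 = 25, u_2 = 23, u_3 = 22, u_4 = 0, u_5 = 32, u_6 = 5, u_7 = 13, u_8 = 17, u_9 = 19, u_{10} = 20, u_{11} = 42, u_{12} = 10, u_{13} = 37, u_{14} = 29.
The sequence repeats with period 14.

14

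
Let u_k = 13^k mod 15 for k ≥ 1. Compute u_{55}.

7

Listing terms: u_1 = 13,  u_2 = 4,  u_3 = 7,  u_4 = 1,  u_5 = 13.
The sequence repeats with period 4.
So u_{55} = u_{1 + ((55-1) mod 4)} = u_3 = 7.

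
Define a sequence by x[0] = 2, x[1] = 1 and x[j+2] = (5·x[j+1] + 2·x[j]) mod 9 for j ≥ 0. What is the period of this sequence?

3

Computing terms: x[0] = 2,  x[1] = 1,  x[2] = 0,  x[3] = 2,  x[4] = 1.
Since (x[3], x[4]) = (x[0], x[1]) = (2, 1) (two consecutive terms determine the rest), the sequence is periodic with period 3.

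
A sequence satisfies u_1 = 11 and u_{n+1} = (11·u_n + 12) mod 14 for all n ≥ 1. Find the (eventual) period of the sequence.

3

We have u_1 = 11; u_2 = 7; u_3 = 5; u_4 = 11.
The sequence repeats with period 3.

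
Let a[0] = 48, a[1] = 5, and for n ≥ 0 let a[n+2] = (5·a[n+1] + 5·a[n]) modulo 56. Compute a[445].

Listing terms: a[0] = 48,  a[1] = 5,  a[2] = 41,  a[3] = 6,  a[4] = 11,  a[5] = 29,  a[6] = 32,  a[7] = 25,  a[8] = 5,  a[9] = 38,  a[10] = 47,  a[11] = 33,  a[12] = 8,  a[13] = 37,  a[14] = 1,  a[15] = 22,  a[16] = 3,  a[17] = 13,  a[18] = 24,  a[19] = 17,  a[20] = 37,  a[21] = 46,  a[22] = 23,  a[23] = 9,  a[24] = 48,  a[25] = 5.
Since (a[24], a[25]) = (a[0], a[1]) = (48, 5) (two consecutive terms determine the rest), the sequence is periodic with period 24.
(445 - 0) mod 24 = 13, so a[445] = a[13] = 37.

37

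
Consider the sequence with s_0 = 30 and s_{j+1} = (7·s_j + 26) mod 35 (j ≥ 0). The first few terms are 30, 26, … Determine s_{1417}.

26

s_0 = 30, s_1 = 26, s_2 = 33, s_3 = 12, s_4 = 5, s_5 = 26.
Since s_5 = s_1 = 26, the sequence is eventually periodic: after a pre-period of length 1 it cycles with period 4.
For j ≥ 1, s_j depends only on (j - 1) mod 4. (1417 - 1) mod 4 = 0, so s_{1417} = s_1 = 26.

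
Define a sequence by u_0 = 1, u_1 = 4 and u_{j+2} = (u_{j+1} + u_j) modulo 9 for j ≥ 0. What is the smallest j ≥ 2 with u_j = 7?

8

u_0 = 1, u_1 = 4, u_2 = 5, u_3 = 0, u_4 = 5, u_5 = 5, u_6 = 1, u_7 = 6, u_8 = 7, u_9 = 4, u_{10} = 2, u_{11} = 6, u_{12} = 8, u_{13} = 5, u_{14} = 4, u_{15} = 0, u_{16} = 4, u_{17} = 4, u_{18} = 8, u_{19} = 3, u_{20} = 2, u_{21} = 5, u_{22} = 7, u_{23} = 3, u_{24} = 1, u_{25} = 4.
Since (u_{24}, u_{25}) = (u_0, u_1) = (1, 4) (two consecutive terms determine the rest), the sequence is periodic with period 24.
The value 7 first appears (with j ≥ 2) at u_8.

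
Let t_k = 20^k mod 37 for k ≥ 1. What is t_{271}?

We have t_1 = 20,  t_2 = 30,  t_3 = 8,  t_4 = 12,  t_5 = 18,  t_6 = 27,  t_7 = 22,  t_8 = 33,  t_9 = 31,  t_{10} = 28,  t_{11} = 5,  t_{12} = 26,  t_{13} = 2,  t_{14} = 3,  t_{15} = 23,  t_{16} = 16,  t_{17} = 24,  t_{18} = 36,  t_{19} = 17,  t_{20} = 7,  t_{21} = 29,  t_{22} = 25,  t_{23} = 19,  t_{24} = 10,  t_{25} = 15,  t_{26} = 4,  t_{27} = 6,  t_{28} = 9,  t_{29} = 32,  t_{30} = 11,  t_{31} = 35,  t_{32} = 34,  t_{33} = 14,  t_{34} = 21,  t_{35} = 13,  t_{36} = 1,  t_{37} = 20.
The sequence repeats with period 36.
(271 - 1) mod 36 = 18, so t_{271} = t_{19} = 17.

17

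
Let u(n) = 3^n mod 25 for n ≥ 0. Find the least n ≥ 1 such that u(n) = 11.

8

We have u(0) = 1; u(1) = 3; u(2) = 9; u(3) = 2; u(4) = 6; u(5) = 18; u(6) = 4; u(7) = 12; u(8) = 11; u(9) = 8; u(10) = 24; u(11) = 22; u(12) = 16; u(13) = 23; u(14) = 19; u(15) = 7; u(16) = 21; u(17) = 13; u(18) = 14; u(19) = 17; u(20) = 1.
Since u(20) = u(0) = 1, the sequence is periodic with period 20.
The value 11 first appears (with n ≥ 1) at u(8).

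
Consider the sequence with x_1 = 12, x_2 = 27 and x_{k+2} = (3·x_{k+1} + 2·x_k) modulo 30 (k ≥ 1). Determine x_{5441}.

3

x_1 = 12, x_2 = 27, x_3 = 15, x_4 = 9, x_5 = 27, x_6 = 9, x_7 = 21, x_8 = 21, x_9 = 15, x_{10} = 27, x_{11} = 21, x_{12} = 27, x_{13} = 3, x_{14} = 3, x_{15} = 15, x_{16} = 21, x_{17} = 3, x_{18} = 21, x_{19} = 9, x_{20} = 9, x_{21} = 15, x_{22} = 3, x_{23} = 9, x_{24} = 3, x_{25} = 27, x_{26} = 27, x_{27} = 15.
Since (x_{26}, x_{27}) = (x_2, x_3) = (27, 15) (two consecutive terms determine the rest), the sequence is eventually periodic: after a pre-period of length 1 it cycles with period 24.
For k ≥ 2, x_k depends only on (k - 2) mod 24. (5441 - 2) mod 24 = 15, so x_{5441} = x_{17} = 3.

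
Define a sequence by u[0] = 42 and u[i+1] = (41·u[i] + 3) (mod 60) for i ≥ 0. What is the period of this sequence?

Listing terms: u[0] = 42, u[1] = 45, u[2] = 48, u[3] = 51, u[4] = 54, u[5] = 57, u[6] = 0, u[7] = 3, u[8] = 6, u[9] = 9, u[10] = 12, u[11] = 15, u[12] = 18, u[13] = 21, u[14] = 24, u[15] = 27, u[16] = 30, u[17] = 33, u[18] = 36, u[19] = 39, u[20] = 42.
Since u[20] = u[0] = 42, the sequence is periodic with period 20.

20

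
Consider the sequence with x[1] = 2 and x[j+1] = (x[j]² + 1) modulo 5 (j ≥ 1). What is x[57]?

1

x[1] = 2; x[2] = 0; x[3] = 1; x[4] = 2.
The sequence repeats with period 3.
So x[57] = x[1 + ((57-1) mod 3)] = x[3] = 1.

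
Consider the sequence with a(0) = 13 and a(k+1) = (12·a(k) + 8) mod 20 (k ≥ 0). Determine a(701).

4

We have a(0) = 13; a(1) = 4; a(2) = 16; a(3) = 0; a(4) = 8; a(5) = 4.
Since a(5) = a(1) = 4, the sequence is eventually periodic: after a pre-period of length 1 it cycles with period 4.
For k ≥ 1, a(k) depends only on (k - 1) mod 4. (701 - 1) mod 4 = 0, so a(701) = a(1) = 4.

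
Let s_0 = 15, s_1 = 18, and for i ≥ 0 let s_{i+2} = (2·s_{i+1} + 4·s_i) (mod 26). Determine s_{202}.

We have s_0 = 15,  s_1 = 18,  s_2 = 18,  s_3 = 4,  s_4 = 2,  s_5 = 20,  s_6 = 22,  s_7 = 20,  s_8 = 24,  s_9 = 24,  s_{10} = 14,  s_{11} = 20,  s_{12} = 18,  s_{13} = 12,  s_{14} = 18,  s_{15} = 6,  s_{16} = 6,  s_{17} = 10,  s_{18} = 18,  s_{19} = 24,  s_{20} = 16,  s_{21} = 24,  s_{22} = 8,  s_{23} = 8,  s_{24} = 22,  s_{25} = 24,  s_{26} = 6,  s_{27} = 4,  s_{28} = 6,  s_{29} = 2,  s_{30} = 2,  s_{31} = 12,  s_{32} = 6,  s_{33} = 8,  s_{34} = 14,  s_{35} = 8,  s_{36} = 20,  s_{37} = 20,  s_{38} = 16,  s_{39} = 8,  s_{40} = 2,  s_{41} = 10,  s_{42} = 2,  s_{43} = 18,  s_{44} = 18.
Since (s_{43}, s_{44}) = (s_1, s_2) = (18, 18) (two consecutive terms determine the rest), the sequence is eventually periodic: after a pre-period of length 1 it cycles with period 42.
For i ≥ 1, s_i depends only on (i - 1) mod 42. (202 - 1) mod 42 = 33, so s_{202} = s_{34} = 14.

14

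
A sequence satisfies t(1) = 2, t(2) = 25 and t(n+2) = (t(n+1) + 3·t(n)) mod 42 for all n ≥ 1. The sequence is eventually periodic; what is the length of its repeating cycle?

24

t(1) = 2, t(2) = 25, t(3) = 31, t(4) = 22, t(5) = 31, t(6) = 13, t(7) = 22, t(8) = 19, t(9) = 1, t(10) = 16, t(11) = 19, t(12) = 25, t(13) = 40, t(14) = 31, t(15) = 25, t(16) = 34, t(17) = 25, t(18) = 1, t(19) = 34, t(20) = 37, t(21) = 13, t(22) = 40, t(23) = 37, t(24) = 31, t(25) = 16, t(26) = 25, t(27) = 31.
Since (t(26), t(27)) = (t(2), t(3)) = (25, 31) (two consecutive terms determine the rest), the sequence is eventually periodic: after a pre-period of length 1 it cycles with period 24.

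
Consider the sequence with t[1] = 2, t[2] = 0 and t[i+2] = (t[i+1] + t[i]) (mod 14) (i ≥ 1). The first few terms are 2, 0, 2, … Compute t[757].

4

Listing terms: t[1] = 2; t[2] = 0; t[3] = 2; t[4] = 2; t[5] = 4; t[6] = 6; t[7] = 10; t[8] = 2; t[9] = 12; t[10] = 0; t[11] = 12; t[12] = 12; t[13] = 10; t[14] = 8; t[15] = 4; t[16] = 12; t[17] = 2; t[18] = 0.
The sequence repeats with period 16.
So t[757] = t[1 + ((757-1) mod 16)] = t[5] = 4.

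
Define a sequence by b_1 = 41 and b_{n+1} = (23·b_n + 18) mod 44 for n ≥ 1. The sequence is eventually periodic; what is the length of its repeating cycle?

b_1 = 41,  b_2 = 37,  b_3 = 33,  b_4 = 29,  b_5 = 25,  b_6 = 21,  b_7 = 17,  b_8 = 13,  b_9 = 9,  b_{10} = 5,  b_{11} = 1,  b_{12} = 41.
The sequence repeats with period 11.

11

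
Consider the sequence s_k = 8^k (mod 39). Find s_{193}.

We have s_0 = 1; s_1 = 8; s_2 = 25; s_3 = 5; s_4 = 1.
Since s_4 = s_0 = 1, the sequence is periodic with period 4.
(193 - 0) mod 4 = 1, so s_{193} = s_1 = 8.

8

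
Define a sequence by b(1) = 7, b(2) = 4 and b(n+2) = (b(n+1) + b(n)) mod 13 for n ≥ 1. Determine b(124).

0

b(1) = 7, b(2) = 4, b(3) = 11, b(4) = 2, b(5) = 0, b(6) = 2, b(7) = 2, b(8) = 4, b(9) = 6, b(10) = 10, b(11) = 3, b(12) = 0, b(13) = 3, b(14) = 3, b(15) = 6, b(16) = 9, b(17) = 2, b(18) = 11, b(19) = 0, b(20) = 11, b(21) = 11, b(22) = 9, b(23) = 7, b(24) = 3, b(25) = 10, b(26) = 0, b(27) = 10, b(28) = 10, b(29) = 7, b(30) = 4.
Since (b(29), b(30)) = (b(1), b(2)) = (7, 4) (two consecutive terms determine the rest), the sequence is periodic with period 28.
(124 - 1) mod 28 = 11, so b(124) = b(12) = 0.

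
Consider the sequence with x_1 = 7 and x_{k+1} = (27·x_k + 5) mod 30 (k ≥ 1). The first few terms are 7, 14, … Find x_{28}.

We have x_1 = 7, x_2 = 14, x_3 = 23, x_4 = 26, x_5 = 17, x_6 = 14.
Since x_6 = x_2 = 14, the sequence is eventually periodic: after a pre-period of length 1 it cycles with period 4.
For k ≥ 2, x_k depends only on (k - 2) mod 4. (28 - 2) mod 4 = 2, so x_{28} = x_4 = 26.

26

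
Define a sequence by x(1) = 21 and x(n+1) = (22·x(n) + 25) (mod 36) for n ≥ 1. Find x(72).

Listing terms: x(1) = 21; x(2) = 19; x(3) = 11; x(4) = 15; x(5) = 31; x(6) = 23; x(7) = 27; x(8) = 7; x(9) = 35; x(10) = 3; x(11) = 19.
Since x(11) = x(2) = 19, the sequence is eventually periodic: after a pre-period of length 1 it cycles with period 9.
For n ≥ 2, x(n) depends only on (n - 2) mod 9. (72 - 2) mod 9 = 7, so x(72) = x(9) = 35.

35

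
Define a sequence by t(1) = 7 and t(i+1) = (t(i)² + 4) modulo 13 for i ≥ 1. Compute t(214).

3

Listing terms: t(1) = 7, t(2) = 1, t(3) = 5, t(4) = 3, t(5) = 0, t(6) = 4, t(7) = 7.
Since t(7) = t(1) = 7, the sequence is periodic with period 6.
(214 - 1) mod 6 = 3, so t(214) = t(4) = 3.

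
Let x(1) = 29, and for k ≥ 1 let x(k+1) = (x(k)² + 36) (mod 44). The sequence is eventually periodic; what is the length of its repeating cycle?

3

Computing terms: x(1) = 29, x(2) = 41, x(3) = 1, x(4) = 37, x(5) = 41.
Since x(5) = x(2) = 41, the sequence is eventually periodic: after a pre-period of length 1 it cycles with period 3.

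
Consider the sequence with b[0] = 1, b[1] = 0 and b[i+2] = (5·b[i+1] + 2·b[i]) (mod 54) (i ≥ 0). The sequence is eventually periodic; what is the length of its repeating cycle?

9

We have b[0] = 1,  b[1] = 0,  b[2] = 2,  b[3] = 10,  b[4] = 0,  b[5] = 20,  b[6] = 46,  b[7] = 0,  b[8] = 38,  b[9] = 28,  b[10] = 0,  b[11] = 2.
Since (b[10], b[11]) = (b[1], b[2]) = (0, 2) (two consecutive terms determine the rest), the sequence is eventually periodic: after a pre-period of length 1 it cycles with period 9.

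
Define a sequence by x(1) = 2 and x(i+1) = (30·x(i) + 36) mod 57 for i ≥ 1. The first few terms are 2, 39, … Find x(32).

We have x(1) = 2; x(2) = 39; x(3) = 9; x(4) = 21; x(5) = 39.
Since x(5) = x(2) = 39, the sequence is eventually periodic: after a pre-period of length 1 it cycles with period 3.
For i ≥ 2, x(i) depends only on (i - 2) mod 3. (32 - 2) mod 3 = 0, so x(32) = x(2) = 39.

39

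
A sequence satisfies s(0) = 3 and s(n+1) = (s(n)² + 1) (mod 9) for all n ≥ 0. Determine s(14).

We have s(0) = 3; s(1) = 1; s(2) = 2; s(3) = 5; s(4) = 8; s(5) = 2.
Since s(5) = s(2) = 2, the sequence is eventually periodic: after a pre-period of length 2 it cycles with period 3.
For n ≥ 2, s(n) depends only on (n - 2) mod 3. (14 - 2) mod 3 = 0, so s(14) = s(2) = 2.

2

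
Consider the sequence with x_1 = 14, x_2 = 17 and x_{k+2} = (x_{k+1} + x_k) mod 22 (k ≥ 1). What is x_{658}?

x_1 = 14,  x_2 = 17,  x_3 = 9,  x_4 = 4,  x_5 = 13,  x_6 = 17,  x_7 = 8,  x_8 = 3,  x_9 = 11,  x_{10} = 14,  x_{11} = 3,  x_{12} = 17,  x_{13} = 20,  x_{14} = 15,  x_{15} = 13,  x_{16} = 6,  x_{17} = 19,  x_{18} = 3,  x_{19} = 0,  x_{20} = 3,  x_{21} = 3,  x_{22} = 6,  x_{23} = 9,  x_{24} = 15,  x_{25} = 2,  x_{26} = 17,  x_{27} = 19,  x_{28} = 14,  x_{29} = 11,  x_{30} = 3,  x_{31} = 14,  x_{32} = 17.
Since (x_{31}, x_{32}) = (x_1, x_2) = (14, 17) (two consecutive terms determine the rest), the sequence is periodic with period 30.
(658 - 1) mod 30 = 27, so x_{658} = x_{28} = 14.

14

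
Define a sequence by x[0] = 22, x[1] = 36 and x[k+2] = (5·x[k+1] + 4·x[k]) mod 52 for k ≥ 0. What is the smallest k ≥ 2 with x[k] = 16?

4

x[0] = 22; x[1] = 36; x[2] = 8; x[3] = 28; x[4] = 16; x[5] = 36; x[6] = 36; x[7] = 12; x[8] = 48; x[9] = 28; x[10] = 20; x[11] = 4; x[12] = 48; x[13] = 48; x[14] = 16; x[15] = 12; x[16] = 20; x[17] = 44; x[18] = 40; x[19] = 12; x[20] = 12; x[21] = 4; x[22] = 16; x[23] = 44; x[24] = 24; x[25] = 36; x[26] = 16; x[27] = 16; x[28] = 40; x[29] = 4; x[30] = 24; x[31] = 32; x[32] = 48; x[33] = 4; x[34] = 4; x[35] = 36; x[36] = 40; x[37] = 32; x[38] = 8; x[39] = 12; x[40] = 40; x[41] = 40; x[42] = 48; x[43] = 36; x[44] = 8.
Since (x[43], x[44]) = (x[1], x[2]) = (36, 8) (two consecutive terms determine the rest), the sequence is eventually periodic: after a pre-period of length 1 it cycles with period 42.
The value 16 first appears (with k ≥ 2) at x[4].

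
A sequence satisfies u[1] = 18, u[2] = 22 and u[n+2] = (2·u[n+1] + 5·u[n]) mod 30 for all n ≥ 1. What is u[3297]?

Computing terms: u[1] = 18, u[2] = 22, u[3] = 14, u[4] = 18, u[5] = 16, u[6] = 2, u[7] = 24, u[8] = 28, u[9] = 26, u[10] = 12, u[11] = 4, u[12] = 8, u[13] = 6, u[14] = 22, u[15] = 14.
Since (u[14], u[15]) = (u[2], u[3]) = (22, 14) (two consecutive terms determine the rest), the sequence is eventually periodic: after a pre-period of length 1 it cycles with period 12.
For n ≥ 2, u[n] depends only on (n - 2) mod 12. (3297 - 2) mod 12 = 7, so u[3297] = u[9] = 26.

26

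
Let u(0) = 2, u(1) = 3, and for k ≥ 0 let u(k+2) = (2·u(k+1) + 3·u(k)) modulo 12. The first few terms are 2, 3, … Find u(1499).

Listing terms: u(0) = 2, u(1) = 3, u(2) = 0, u(3) = 9, u(4) = 6, u(5) = 3, u(6) = 0.
Since (u(5), u(6)) = (u(1), u(2)) = (3, 0) (two consecutive terms determine the rest), the sequence is eventually periodic: after a pre-period of length 1 it cycles with period 4.
For k ≥ 1, u(k) depends only on (k - 1) mod 4. (1499 - 1) mod 4 = 2, so u(1499) = u(3) = 9.

9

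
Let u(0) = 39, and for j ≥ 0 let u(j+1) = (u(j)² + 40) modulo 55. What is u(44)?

41

u(0) = 39,  u(1) = 21,  u(2) = 41,  u(3) = 16,  u(4) = 21.
Since u(4) = u(1) = 21, the sequence is eventually periodic: after a pre-period of length 1 it cycles with period 3.
For j ≥ 1, u(j) depends only on (j - 1) mod 3. (44 - 1) mod 3 = 1, so u(44) = u(2) = 41.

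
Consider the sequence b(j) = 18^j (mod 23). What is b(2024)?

We have b(1) = 18, b(2) = 2, b(3) = 13, b(4) = 4, b(5) = 3, b(6) = 8, b(7) = 6, b(8) = 16, b(9) = 12, b(10) = 9, b(11) = 1, b(12) = 18.
The sequence repeats with period 11.
(2024 - 1) mod 11 = 10, so b(2024) = b(11) = 1.

1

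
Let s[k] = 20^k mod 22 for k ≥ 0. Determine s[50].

12

s[0] = 1,  s[1] = 20,  s[2] = 4,  s[3] = 14,  s[4] = 16,  s[5] = 12,  s[6] = 20.
Since s[6] = s[1] = 20, the sequence is eventually periodic: after a pre-period of length 1 it cycles with period 5.
For k ≥ 1, s[k] depends only on (k - 1) mod 5. (50 - 1) mod 5 = 4, so s[50] = s[5] = 12.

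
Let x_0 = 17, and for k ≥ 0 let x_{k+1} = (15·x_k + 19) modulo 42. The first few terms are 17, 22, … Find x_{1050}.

Computing terms: x_0 = 17, x_1 = 22, x_2 = 13, x_3 = 4, x_4 = 37, x_5 = 28, x_6 = 19, x_7 = 10, x_8 = 1, x_9 = 34, x_{10} = 25, x_{11} = 16, x_{12} = 7, x_{13} = 40, x_{14} = 31, x_{15} = 22.
Since x_{15} = x_1 = 22, the sequence is eventually periodic: after a pre-period of length 1 it cycles with period 14.
For k ≥ 1, x_k depends only on (k - 1) mod 14. (1050 - 1) mod 14 = 13, so x_{1050} = x_{14} = 31.

31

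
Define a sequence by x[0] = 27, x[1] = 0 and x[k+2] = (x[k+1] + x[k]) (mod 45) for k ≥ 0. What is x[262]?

27

Listing terms: x[0] = 27,  x[1] = 0,  x[2] = 27,  x[3] = 27,  x[4] = 9,  x[5] = 36,  x[6] = 0,  x[7] = 36,  x[8] = 36,  x[9] = 27,  x[10] = 18,  x[11] = 0,  x[12] = 18,  x[13] = 18,  x[14] = 36,  x[15] = 9,  x[16] = 0,  x[17] = 9,  x[18] = 9,  x[19] = 18,  x[20] = 27,  x[21] = 0.
Since (x[20], x[21]) = (x[0], x[1]) = (27, 0) (two consecutive terms determine the rest), the sequence is periodic with period 20.
(262 - 0) mod 20 = 2, so x[262] = x[2] = 27.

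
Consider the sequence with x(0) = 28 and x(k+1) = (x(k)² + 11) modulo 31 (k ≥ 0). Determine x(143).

13

Listing terms: x(0) = 28,  x(1) = 20,  x(2) = 8,  x(3) = 13,  x(4) = 25,  x(5) = 16,  x(6) = 19,  x(7) = 0,  x(8) = 11,  x(9) = 8.
Since x(9) = x(2) = 8, the sequence is eventually periodic: after a pre-period of length 2 it cycles with period 7.
For k ≥ 2, x(k) depends only on (k - 2) mod 7. (143 - 2) mod 7 = 1, so x(143) = x(3) = 13.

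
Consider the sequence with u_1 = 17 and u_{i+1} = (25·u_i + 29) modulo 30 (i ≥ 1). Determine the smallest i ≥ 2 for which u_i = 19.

5

Computing terms: u_1 = 17, u_2 = 4, u_3 = 9, u_4 = 14, u_5 = 19, u_6 = 24, u_7 = 29, u_8 = 4.
Since u_8 = u_2 = 4, the sequence is eventually periodic: after a pre-period of length 1 it cycles with period 6.
The value 19 first appears (with i ≥ 2) at u_5.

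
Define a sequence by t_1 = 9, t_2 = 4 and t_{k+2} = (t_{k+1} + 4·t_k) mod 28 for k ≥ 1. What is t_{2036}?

t_1 = 9; t_2 = 4; t_3 = 12; t_4 = 0; t_5 = 20; t_6 = 20; t_7 = 16; t_8 = 12; t_9 = 20; t_{10} = 12; t_{11} = 8; t_{12} = 0; t_{13} = 4; t_{14} = 4; t_{15} = 20; t_{16} = 8; t_{17} = 4; t_{18} = 8; t_{19} = 24; t_{20} = 0; t_{21} = 12; t_{22} = 12; t_{23} = 4; t_{24} = 24; t_{25} = 12; t_{26} = 24; t_{27} = 16; t_{28} = 0; t_{29} = 8; t_{30} = 8; t_{31} = 12; t_{32} = 16; t_{33} = 8; t_{34} = 16; t_{35} = 20; t_{36} = 0; t_{37} = 24; t_{38} = 24; t_{39} = 8; t_{40} = 20; t_{41} = 24; t_{42} = 20; t_{43} = 4; t_{44} = 0; t_{45} = 16; t_{46} = 16; t_{47} = 24; t_{48} = 4; t_{49} = 16; t_{50} = 4; t_{51} = 12.
Since (t_{50}, t_{51}) = (t_2, t_3) = (4, 12) (two consecutive terms determine the rest), the sequence is eventually periodic: after a pre-period of length 1 it cycles with period 48.
For k ≥ 2, t_k depends only on (k - 2) mod 48. (2036 - 2) mod 48 = 18, so t_{2036} = t_{20} = 0.

0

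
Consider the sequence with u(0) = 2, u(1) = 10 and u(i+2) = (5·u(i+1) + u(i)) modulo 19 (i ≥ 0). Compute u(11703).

Computing terms: u(0) = 2; u(1) = 10; u(2) = 14; u(3) = 4; u(4) = 15; u(5) = 3; u(6) = 11; u(7) = 1; u(8) = 16; u(9) = 5; u(10) = 3; u(11) = 1; u(12) = 8; u(13) = 3; u(14) = 4; u(15) = 4; u(16) = 5; u(17) = 10; u(18) = 17; u(19) = 0; u(20) = 17; u(21) = 9; u(22) = 5; u(23) = 15; u(24) = 4; u(25) = 16; u(26) = 8; u(27) = 18; u(28) = 3; u(29) = 14; u(30) = 16; u(31) = 18; u(32) = 11; u(33) = 16; u(34) = 15; u(35) = 15; u(36) = 14; u(37) = 9; u(38) = 2; u(39) = 0; u(40) = 2; u(41) = 10.
The sequence repeats with period 40.
So u(11703) = u(0 + ((11703-0) mod 40)) = u(23) = 15.

15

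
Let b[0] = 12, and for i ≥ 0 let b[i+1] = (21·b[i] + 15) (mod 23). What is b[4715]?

6

b[0] = 12, b[1] = 14, b[2] = 10, b[3] = 18, b[4] = 2, b[5] = 11, b[6] = 16, b[7] = 6, b[8] = 3, b[9] = 9, b[10] = 20, b[11] = 21, b[12] = 19, b[13] = 0, b[14] = 15, b[15] = 8, b[16] = 22, b[17] = 17, b[18] = 4, b[19] = 7, b[20] = 1, b[21] = 13, b[22] = 12.
Since b[22] = b[0] = 12, the sequence is periodic with period 22.
(4715 - 0) mod 22 = 7, so b[4715] = b[7] = 6.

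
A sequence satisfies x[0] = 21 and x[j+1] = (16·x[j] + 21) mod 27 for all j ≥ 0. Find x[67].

x[0] = 21, x[1] = 6, x[2] = 9, x[3] = 3, x[4] = 15, x[5] = 18, x[6] = 12, x[7] = 24, x[8] = 0, x[9] = 21.
The sequence repeats with period 9.
So x[67] = x[0 + ((67-0) mod 9)] = x[4] = 15.

15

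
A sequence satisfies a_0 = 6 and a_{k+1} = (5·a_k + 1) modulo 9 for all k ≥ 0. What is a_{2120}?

Listing terms: a_0 = 6,  a_1 = 4,  a_2 = 3,  a_3 = 7,  a_4 = 0,  a_5 = 1,  a_6 = 6.
Since a_6 = a_0 = 6, the sequence is periodic with period 6.
So a_{2120} = a_{0 + ((2120-0) mod 6)} = a_2 = 3.

3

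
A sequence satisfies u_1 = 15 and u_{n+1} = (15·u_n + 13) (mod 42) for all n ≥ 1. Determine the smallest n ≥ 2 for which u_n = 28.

Computing terms: u_1 = 15; u_2 = 28; u_3 = 13; u_4 = 40; u_5 = 25; u_6 = 10; u_7 = 37; u_8 = 22; u_9 = 7; u_{10} = 34; u_{11} = 19; u_{12} = 4; u_{13} = 31; u_{14} = 16; u_{15} = 1; u_{16} = 28.
Since u_{16} = u_2 = 28, the sequence is eventually periodic: after a pre-period of length 1 it cycles with period 14.
The value 28 first appears (with n ≥ 2) at u_2.

2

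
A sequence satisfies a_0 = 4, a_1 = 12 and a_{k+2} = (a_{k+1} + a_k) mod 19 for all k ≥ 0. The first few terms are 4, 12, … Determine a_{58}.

Listing terms: a_0 = 4,  a_1 = 12,  a_2 = 16,  a_3 = 9,  a_4 = 6,  a_5 = 15,  a_6 = 2,  a_7 = 17,  a_8 = 0,  a_9 = 17,  a_{10} = 17,  a_{11} = 15,  a_{12} = 13,  a_{13} = 9,  a_{14} = 3,  a_{15} = 12,  a_{16} = 15,  a_{17} = 8,  a_{18} = 4,  a_{19} = 12.
The sequence repeats with period 18.
(58 - 0) mod 18 = 4, so a_{58} = a_4 = 6.

6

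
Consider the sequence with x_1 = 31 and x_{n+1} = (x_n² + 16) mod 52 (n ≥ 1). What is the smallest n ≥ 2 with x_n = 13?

4

Computing terms: x_1 = 31,  x_2 = 41,  x_3 = 33,  x_4 = 13,  x_5 = 29,  x_6 = 25,  x_7 = 17,  x_8 = 45,  x_9 = 13.
Since x_9 = x_4 = 13, the sequence is eventually periodic: after a pre-period of length 3 it cycles with period 5.
The value 13 first appears (with n ≥ 2) at x_4.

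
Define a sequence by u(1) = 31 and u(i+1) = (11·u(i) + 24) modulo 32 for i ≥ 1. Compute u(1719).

Listing terms: u(1) = 31; u(2) = 13; u(3) = 7; u(4) = 5; u(5) = 15; u(6) = 29; u(7) = 23; u(8) = 21; u(9) = 31.
The sequence repeats with period 8.
(1719 - 1) mod 8 = 6, so u(1719) = u(7) = 23.

23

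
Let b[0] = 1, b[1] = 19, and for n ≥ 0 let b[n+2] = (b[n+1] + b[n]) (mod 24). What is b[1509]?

11

We have b[0] = 1,  b[1] = 19,  b[2] = 20,  b[3] = 15,  b[4] = 11,  b[5] = 2,  b[6] = 13,  b[7] = 15,  b[8] = 4,  b[9] = 19,  b[10] = 23,  b[11] = 18,  b[12] = 17,  b[13] = 11,  b[14] = 4,  b[15] = 15,  b[16] = 19,  b[17] = 10,  b[18] = 5,  b[19] = 15,  b[20] = 20,  b[21] = 11,  b[22] = 7,  b[23] = 18,  b[24] = 1,  b[25] = 19.
The sequence repeats with period 24.
So b[1509] = b[0 + ((1509-0) mod 24)] = b[21] = 11.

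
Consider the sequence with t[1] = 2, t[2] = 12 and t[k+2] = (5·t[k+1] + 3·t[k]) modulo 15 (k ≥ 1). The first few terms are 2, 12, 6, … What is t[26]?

Listing terms: t[1] = 2,  t[2] = 12,  t[3] = 6,  t[4] = 6,  t[5] = 3,  t[6] = 3,  t[7] = 9,  t[8] = 9,  t[9] = 12,  t[10] = 12,  t[11] = 6.
Since (t[10], t[11]) = (t[2], t[3]) = (12, 6) (two consecutive terms determine the rest), the sequence is eventually periodic: after a pre-period of length 1 it cycles with period 8.
For k ≥ 2, t[k] depends only on (k - 2) mod 8. (26 - 2) mod 8 = 0, so t[26] = t[2] = 12.

12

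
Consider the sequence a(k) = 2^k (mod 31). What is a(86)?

Listing terms: a(0) = 1, a(1) = 2, a(2) = 4, a(3) = 8, a(4) = 16, a(5) = 1.
The sequence repeats with period 5.
So a(86) = a(0 + ((86-0) mod 5)) = a(1) = 2.

2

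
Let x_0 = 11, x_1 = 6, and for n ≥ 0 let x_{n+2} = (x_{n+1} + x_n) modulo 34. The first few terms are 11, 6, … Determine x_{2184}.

Computing terms: x_0 = 11, x_1 = 6, x_2 = 17, x_3 = 23, x_4 = 6, x_5 = 29, x_6 = 1, x_7 = 30, x_8 = 31, x_9 = 27, x_{10} = 24, x_{11} = 17, x_{12} = 7, x_{13} = 24, x_{14} = 31, x_{15} = 21, x_{16} = 18, x_{17} = 5, x_{18} = 23, x_{19} = 28, x_{20} = 17, x_{21} = 11, x_{22} = 28, x_{23} = 5, x_{24} = 33, x_{25} = 4, x_{26} = 3, x_{27} = 7, x_{28} = 10, x_{29} = 17, x_{30} = 27, x_{31} = 10, x_{32} = 3, x_{33} = 13, x_{34} = 16, x_{35} = 29, x_{36} = 11, x_{37} = 6.
Since (x_{36}, x_{37}) = (x_0, x_1) = (11, 6) (two consecutive terms determine the rest), the sequence is periodic with period 36.
(2184 - 0) mod 36 = 24, so x_{2184} = x_{24} = 33.

33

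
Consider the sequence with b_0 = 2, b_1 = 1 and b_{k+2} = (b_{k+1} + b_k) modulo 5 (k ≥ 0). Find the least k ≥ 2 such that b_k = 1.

5

b_0 = 2,  b_1 = 1,  b_2 = 3,  b_3 = 4,  b_4 = 2,  b_5 = 1.
The sequence repeats with period 4.
The value 1 next appears (with k ≥ 2) at b_5.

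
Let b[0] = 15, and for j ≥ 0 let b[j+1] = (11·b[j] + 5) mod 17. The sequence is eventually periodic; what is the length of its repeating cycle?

Listing terms: b[0] = 15,  b[1] = 0,  b[2] = 5,  b[3] = 9,  b[4] = 2,  b[5] = 10,  b[6] = 13,  b[7] = 12,  b[8] = 1,  b[9] = 16,  b[10] = 11,  b[11] = 7,  b[12] = 14,  b[13] = 6,  b[14] = 3,  b[15] = 4,  b[16] = 15.
The sequence repeats with period 16.

16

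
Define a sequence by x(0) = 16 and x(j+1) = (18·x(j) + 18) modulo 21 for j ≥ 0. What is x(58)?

12

Computing terms: x(0) = 16; x(1) = 12; x(2) = 3; x(3) = 9; x(4) = 12.
Since x(4) = x(1) = 12, the sequence is eventually periodic: after a pre-period of length 1 it cycles with period 3.
For j ≥ 1, x(j) depends only on (j - 1) mod 3. (58 - 1) mod 3 = 0, so x(58) = x(1) = 12.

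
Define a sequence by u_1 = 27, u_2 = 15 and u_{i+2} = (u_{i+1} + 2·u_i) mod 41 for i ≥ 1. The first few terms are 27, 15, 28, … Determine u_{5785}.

32

Listing terms: u_1 = 27, u_2 = 15, u_3 = 28, u_4 = 17, u_5 = 32, u_6 = 25, u_7 = 7, u_8 = 16, u_9 = 30, u_{10} = 21, u_{11} = 40, u_{12} = 0, u_{13} = 39, u_{14} = 39, u_{15} = 35, u_{16} = 31, u_{17} = 19, u_{18} = 40, u_{19} = 37, u_{20} = 35, u_{21} = 27, u_{22} = 15.
Since (u_{21}, u_{22}) = (u_1, u_2) = (27, 15) (two consecutive terms determine the rest), the sequence is periodic with period 20.
(5785 - 1) mod 20 = 4, so u_{5785} = u_5 = 32.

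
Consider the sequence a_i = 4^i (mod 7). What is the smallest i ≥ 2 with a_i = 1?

Computing terms: a_1 = 4,  a_2 = 2,  a_3 = 1,  a_4 = 4.
The sequence repeats with period 3.
The value 1 first appears (with i ≥ 2) at a_3.

3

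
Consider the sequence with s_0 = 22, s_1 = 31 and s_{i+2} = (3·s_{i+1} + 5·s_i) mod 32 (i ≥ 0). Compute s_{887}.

9

Listing terms: s_0 = 22, s_1 = 31, s_2 = 11, s_3 = 28, s_4 = 11, s_5 = 13, s_6 = 30, s_7 = 27, s_8 = 7, s_9 = 28, s_{10} = 23, s_{11} = 17, s_{12} = 6, s_{13} = 7, s_{14} = 19, s_{15} = 28, s_{16} = 19, s_{17} = 5, s_{18} = 14, s_{19} = 3, s_{20} = 15, s_{21} = 28, s_{22} = 31, s_{23} = 9, s_{24} = 22, s_{25} = 15, s_{26} = 27, s_{27} = 28, s_{28} = 27, s_{29} = 29, s_{30} = 30, s_{31} = 11, s_{32} = 23, s_{33} = 28, s_{34} = 7, s_{35} = 1, s_{36} = 6, s_{37} = 23, s_{38} = 3, s_{39} = 28, s_{40} = 3, s_{41} = 21, s_{42} = 14, s_{43} = 19, s_{44} = 31, s_{45} = 28, s_{46} = 15, s_{47} = 25, s_{48} = 22, s_{49} = 31.
The sequence repeats with period 48.
(887 - 0) mod 48 = 23, so s_{887} = s_{23} = 9.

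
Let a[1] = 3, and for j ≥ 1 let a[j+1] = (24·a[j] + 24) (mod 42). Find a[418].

36

Listing terms: a[1] = 3; a[2] = 12; a[3] = 18; a[4] = 36; a[5] = 6; a[6] = 0; a[7] = 24; a[8] = 12.
Since a[8] = a[2] = 12, the sequence is eventually periodic: after a pre-period of length 1 it cycles with period 6.
For j ≥ 2, a[j] depends only on (j - 2) mod 6. (418 - 2) mod 6 = 2, so a[418] = a[4] = 36.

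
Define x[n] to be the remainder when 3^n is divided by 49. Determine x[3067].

3

Listing terms: x[1] = 3; x[2] = 9; x[3] = 27; x[4] = 32; x[5] = 47; x[6] = 43; x[7] = 31; x[8] = 44; x[9] = 34; x[10] = 4; x[11] = 12; x[12] = 36; x[13] = 10; x[14] = 30; x[15] = 41; x[16] = 25; x[17] = 26; x[18] = 29; x[19] = 38; x[20] = 16; x[21] = 48; x[22] = 46; x[23] = 40; x[24] = 22; x[25] = 17; x[26] = 2; x[27] = 6; x[28] = 18; x[29] = 5; x[30] = 15; x[31] = 45; x[32] = 37; x[33] = 13; x[34] = 39; x[35] = 19; x[36] = 8; x[37] = 24; x[38] = 23; x[39] = 20; x[40] = 11; x[41] = 33; x[42] = 1; x[43] = 3.
The sequence repeats with period 42.
(3067 - 1) mod 42 = 0, so x[3067] = x[1] = 3.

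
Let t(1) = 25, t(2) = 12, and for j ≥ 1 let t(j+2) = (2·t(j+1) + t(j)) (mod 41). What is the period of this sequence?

Computing terms: t(1) = 25, t(2) = 12, t(3) = 8, t(4) = 28, t(5) = 23, t(6) = 33, t(7) = 7, t(8) = 6, t(9) = 19, t(10) = 3, t(11) = 25, t(12) = 12.
The sequence repeats with period 10.

10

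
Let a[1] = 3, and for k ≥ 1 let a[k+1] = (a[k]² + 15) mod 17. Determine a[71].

7

Listing terms: a[1] = 3; a[2] = 7; a[3] = 13; a[4] = 14; a[5] = 7.
Since a[5] = a[2] = 7, the sequence is eventually periodic: after a pre-period of length 1 it cycles with period 3.
For k ≥ 2, a[k] depends only on (k - 2) mod 3. (71 - 2) mod 3 = 0, so a[71] = a[2] = 7.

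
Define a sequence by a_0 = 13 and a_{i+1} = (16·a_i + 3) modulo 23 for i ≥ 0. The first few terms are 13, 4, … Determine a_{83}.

a_0 = 13,  a_1 = 4,  a_2 = 21,  a_3 = 17,  a_4 = 22,  a_5 = 10,  a_6 = 2,  a_7 = 12,  a_8 = 11,  a_9 = 18,  a_{10} = 15,  a_{11} = 13.
Since a_{11} = a_0 = 13, the sequence is periodic with period 11.
(83 - 0) mod 11 = 6, so a_{83} = a_6 = 2.

2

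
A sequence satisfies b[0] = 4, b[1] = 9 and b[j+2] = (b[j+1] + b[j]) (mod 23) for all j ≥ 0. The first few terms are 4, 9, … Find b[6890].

We have b[0] = 4,  b[1] = 9,  b[2] = 13,  b[3] = 22,  b[4] = 12,  b[5] = 11,  b[6] = 0,  b[7] = 11,  b[8] = 11,  b[9] = 22,  b[10] = 10,  b[11] = 9,  b[12] = 19,  b[13] = 5,  b[14] = 1,  b[15] = 6,  b[16] = 7,  b[17] = 13,  b[18] = 20,  b[19] = 10,  b[20] = 7,  b[21] = 17,  b[22] = 1,  b[23] = 18,  b[24] = 19,  b[25] = 14,  b[26] = 10,  b[27] = 1,  b[28] = 11,  b[29] = 12,  b[30] = 0,  b[31] = 12,  b[32] = 12,  b[33] = 1,  b[34] = 13,  b[35] = 14,  b[36] = 4,  b[37] = 18,  b[38] = 22,  b[39] = 17,  b[40] = 16,  b[41] = 10,  b[42] = 3,  b[43] = 13,  b[44] = 16,  b[45] = 6,  b[46] = 22,  b[47] = 5,  b[48] = 4,  b[49] = 9.
The sequence repeats with period 48.
So b[6890] = b[0 + ((6890-0) mod 48)] = b[26] = 10.

10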